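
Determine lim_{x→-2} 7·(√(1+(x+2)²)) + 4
Direct substitution at x = -2 gives 11.

Final answer: 11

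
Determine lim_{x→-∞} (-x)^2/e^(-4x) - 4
The quotient is an ∞/∞ indeterminate form as x → -∞.
Compare growth rates of the dominant terms (exponentials ≫ polynomials ≫ logarithms), or apply L'Hôpital's rule; the quotient → 0.
Adding the constant: 0 - 4 = -4. Limit = -4.

Final answer: -4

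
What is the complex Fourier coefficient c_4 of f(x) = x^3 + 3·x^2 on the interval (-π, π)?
Compute the real Fourier coefficients first: a_4 = 3/4, b_4 = 3/16 - π^2/2.
Then c_4 = (a_4 − i·b_4)/2 = 3/8 - 3·i/32 + i·π^2/4.

Final answer: 3/8 - 3·i/32 + i·π^2/4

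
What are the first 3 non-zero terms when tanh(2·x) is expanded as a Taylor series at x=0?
64·x^5/15 - 8·x^3/3 + 2·x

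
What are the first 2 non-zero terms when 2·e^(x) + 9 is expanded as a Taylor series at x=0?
2·x + 11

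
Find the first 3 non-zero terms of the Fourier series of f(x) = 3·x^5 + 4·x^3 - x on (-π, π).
(-112·π^2 + 6·π^4 + 670)·sin(x) + (-3·π^4 - 31/2 + 11·π^2)·sin(2·x) + (-16·π^2/9 + 14/27 + 2·π^4)·sin(3·x)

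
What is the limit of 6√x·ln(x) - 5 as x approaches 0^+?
The product is a 0·∞ indeterminate form at x → 0⁺.
Rewrite the product as 6·ln(x) / x^(-1/2) and apply L'Hôpital, or use the standard hierarchy x^(-1/2) ≫ |ln x| as x → 0⁺.
The indeterminate product → 0, so the limit = -5.

Final answer: -5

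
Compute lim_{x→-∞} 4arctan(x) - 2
Evaluate the dominant behaviour as x → -∞; each term tends to a finite value or vanishes.
Limit = -2·π - 2.

Final answer: -2·π - 2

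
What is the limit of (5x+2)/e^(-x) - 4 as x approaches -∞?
The quotient is an ∞/∞ indeterminate form as x → -∞.
Compare growth rates of the dominant terms (exponentials ≫ polynomials ≫ logarithms), or apply L'Hôpital's rule; the quotient → 0.
Adding the constant: 0 - 4 = -4. Limit = -4.

Final answer: -4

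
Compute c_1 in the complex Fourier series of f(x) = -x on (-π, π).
Compute the real Fourier coefficients first: a_1 = 0, b_1 = -2.
Then c_1 = (a_1 − i·b_1)/2 = i.

Final answer: i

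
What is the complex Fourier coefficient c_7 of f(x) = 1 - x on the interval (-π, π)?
Compute the real Fourier coefficients first: a_7 = 0, b_7 = -2/7.
Then c_7 = (a_7 − i·b_7)/2 = i/7.

Final answer: i/7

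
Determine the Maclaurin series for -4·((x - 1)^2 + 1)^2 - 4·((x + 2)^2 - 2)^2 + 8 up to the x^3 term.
-16·x^3 - 112·x^2 - 32·x - 24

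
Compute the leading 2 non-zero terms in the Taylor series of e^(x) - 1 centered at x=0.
x^2/2 + x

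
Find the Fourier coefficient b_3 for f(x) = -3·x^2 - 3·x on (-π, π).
b_3 = (1/π) ∫_{-π}^{π} f(x)·sin(3x) dx.
Evaluate the integral (use parity and integration by parts as needed): b_3 = -2.

Final answer: -2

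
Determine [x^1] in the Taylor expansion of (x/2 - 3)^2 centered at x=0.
Expand to order 1: (x/2 - 3)^2 = 9 - 3·x + O(x^2).
The coefficient of x^1 is -3.

Final answer: -3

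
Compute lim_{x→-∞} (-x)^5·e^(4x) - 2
The product is a 0·∞ indeterminate form at x → -∞.
Rewrite the product as (-x)^5 / e^(-4x) (an ∞/∞ form) and apply L'Hôpital, or use the standard hierarchy e^(4|x|) ≫ |(-x)^5| as x → -∞.
The indeterminate product → 0, so the limit = -2.

Final answer: -2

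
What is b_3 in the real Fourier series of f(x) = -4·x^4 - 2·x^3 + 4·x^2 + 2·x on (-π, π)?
b_3 = (1/π) ∫_{-π}^{π} f(x)·sin(3x) dx.
Evaluate the integral (use parity and integration by parts as needed): b_3 = 20/9 - 4·π^2/3.

Final answer: 20/9 - 4·π^2/3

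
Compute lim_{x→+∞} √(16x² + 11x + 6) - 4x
As x → +∞: multiply by the conjugate to get (11x+6)/(√(16x²+11x+6)+4x); the denominator ~ 8x, so the limit is 11/8.
Limit = 11/8.

Final answer: 11/8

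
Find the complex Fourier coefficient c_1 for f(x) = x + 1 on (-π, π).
Compute the real Fourier coefficients first: a_1 = 0, b_1 = 2.
Then c_1 = (a_1 − i·b_1)/2 = -i.

Final answer: -i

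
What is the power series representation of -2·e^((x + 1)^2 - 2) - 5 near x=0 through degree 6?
-173·x^6·e^(-1)/45 - 26·x^5·e^(-1)/5 - 19·x^4·e^(-1)/3 - 20·x^3·e^(-1)/3 - 6·x^2·e^(-1) - 4·x·e^(-1) - 5 - 2·e^(-1)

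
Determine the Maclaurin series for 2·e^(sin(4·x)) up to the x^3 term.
16·x^2 + 8·x + 2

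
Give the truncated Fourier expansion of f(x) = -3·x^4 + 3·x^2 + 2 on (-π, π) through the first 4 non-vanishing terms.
(-156 + 24·π^2)·cos(x) + (12 - 6·π^2)·cos(2·x) + (-28/9 + 8·π^2/3)·cos(3·x) - 3·π^4/5 + 2 + π^2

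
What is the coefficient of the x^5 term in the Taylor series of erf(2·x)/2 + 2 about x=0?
Expand to order 5: erf(2·x)/2 + 2 = 16·x^5/(5·√(π)) - 8·x^3/(3·√(π)) + 2·x/√(π) + 2 + O(x^6).
The coefficient of x^5 is 16/(5·√(π)).

Final answer: 16/(5·√(π))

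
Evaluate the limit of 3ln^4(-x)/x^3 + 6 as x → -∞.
The quotient is an ∞/∞ indeterminate form as x → -∞.
Compare growth rates of the dominant terms (exponentials ≫ polynomials ≫ logarithms), or apply L'Hôpital's rule; the quotient → 0.
Adding the constant: 0 + 6 = 6. Limit = 6.

Final answer: 6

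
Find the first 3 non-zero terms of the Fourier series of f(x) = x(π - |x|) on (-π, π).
8·sin(x)/π + 8·sin(3·x)/(27·π) + 8·sin(5·x)/(125·π)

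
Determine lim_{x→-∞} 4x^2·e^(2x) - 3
The product is a 0·∞ indeterminate form at x → -∞.
Rewrite the product as 4x^2 / e^(-2x) (an ∞/∞ form) and apply L'Hôpital, or use the standard hierarchy e^(2|x|) ≫ |x^2| as x → -∞.
The indeterminate product → 0, so the limit = -3.

Final answer: -3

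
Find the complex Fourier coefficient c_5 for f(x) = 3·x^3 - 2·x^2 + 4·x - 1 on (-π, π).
Compute the real Fourier coefficients first: a_5 = 8/25, b_5 = 164/125 + 6·π^2/5.
Then c_5 = (a_5 − i·b_5)/2 = 4/25 - 3·i·π^2/5 - 82·i/125.

Final answer: 4/25 - 3·i·π^2/5 - 82·i/125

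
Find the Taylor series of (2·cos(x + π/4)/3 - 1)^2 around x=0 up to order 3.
x^3·(-1 + √(2)/3)^2·(√(2)/(9·(-1 + √(2)/3)) + 2/(9·(-1 + √(2)/3)^2)) + x^2·(-1 + √(2)/3)^2·(2/(9·(-1 + √(2)/3)^2) - √(2)/(3·(-1 + √(2)/3))) - 2·√(2)·x·(-1 + √(2)/3)/3 + (-1 + √(2)/3)^2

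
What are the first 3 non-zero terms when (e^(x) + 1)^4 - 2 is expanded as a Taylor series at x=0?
40·x^2 + 32·x + 14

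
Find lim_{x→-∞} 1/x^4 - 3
Evaluate the dominant behaviour as x → -∞; each term tends to a finite value or vanishes.
Limit = -3.

Final answer: -3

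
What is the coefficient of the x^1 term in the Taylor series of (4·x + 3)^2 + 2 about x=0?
Expand to order 1: (4·x + 3)^2 + 2 = 24·x + 11 + O(x^2).
The coefficient of x^1 is 24.

Final answer: 24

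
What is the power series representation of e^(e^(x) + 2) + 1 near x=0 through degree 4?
5·x^4·e^(3)/8 + 5·x^3·e^(3)/6 + x^2·e^(3) + x·e^(3) + 1 + e^(3)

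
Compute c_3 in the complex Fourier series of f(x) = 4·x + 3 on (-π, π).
Compute the real Fourier coefficients first: a_3 = 0, b_3 = 8/3.
Then c_3 = (a_3 − i·b_3)/2 = -4·i/3.

Final answer: -4·i/3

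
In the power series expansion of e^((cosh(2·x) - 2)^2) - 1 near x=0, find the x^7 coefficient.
Expand to order 7: e^((cosh(2·x) - 2)^2) - 1 = -848·e·x^6/45 + 32·e·x^4/3 - 4·e·x^2 - 1 + e + O(x^8).
The coefficient of x^7 is 0.

Final answer: 0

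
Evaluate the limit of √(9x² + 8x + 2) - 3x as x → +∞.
As x → +∞: multiply by the conjugate to get (8x+2)/(√(9x²+8x+2)+3x); the denominator ~ 6x, so the limit is 8/6 = 4/3.
Limit = 4/3.

Final answer: 4/3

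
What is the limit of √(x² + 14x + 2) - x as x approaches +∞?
As x → +∞: multiply by the conjugate to get (14x+2)/(√(x²+14x+2)+x); the denominator ~ 2x, so the limit is 14/2 = 7.
Limit = 7.

Final answer: 7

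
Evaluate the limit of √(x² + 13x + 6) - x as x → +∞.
As x → +∞: multiply by the conjugate to get (13x+6)/(√(x²+13x+6)+x); the denominator ~ 2x, so the limit is 13/2.
Limit = 13/2.

Final answer: 13/2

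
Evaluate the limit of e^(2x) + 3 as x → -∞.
Evaluate the dominant behaviour as x → -∞; each term tends to a finite value or vanishes.
Limit = 3.

Final answer: 3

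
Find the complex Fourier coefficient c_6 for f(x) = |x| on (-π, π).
Compute the real Fourier coefficients first: a_6 = 0, b_6 = 0.
Then c_6 = (a_6 − i·b_6)/2 = 0.

Final answer: 0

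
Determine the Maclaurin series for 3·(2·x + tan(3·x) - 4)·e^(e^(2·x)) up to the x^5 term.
944·e·x^5/5 + 34·e·x^4 + 7·e·x^3 - 18·e·x^2 - 9·e·x - 12·e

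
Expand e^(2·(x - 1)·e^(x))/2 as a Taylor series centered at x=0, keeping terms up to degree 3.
x^3·e^(-2)/3 + x^2·e^(-2)/2 + e^(-2)/2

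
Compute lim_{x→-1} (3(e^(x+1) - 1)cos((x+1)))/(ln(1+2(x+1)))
Both numerator and denominator → 0 as x → -1; this is a 0/0 indeterminate form.
Expand each to leading order near x = -1: numerator ~ 3·(x + 1), denominator ~ 2·(x + 1).
The limit of the ratio is 3/2.

Final answer: 3/2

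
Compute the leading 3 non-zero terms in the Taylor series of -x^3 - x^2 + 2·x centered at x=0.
-x^3 - x^2 + 2·x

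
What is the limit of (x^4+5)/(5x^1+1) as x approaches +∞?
This is an ∞/∞ indeterminate form as x → +∞.
Divide numerator and denominator by x^4 and let the lower-order terms vanish; the numerator's degree 4 exceeds the denominator's degree 1, so the quotient diverges.
Limit = ∞.

Final answer: ∞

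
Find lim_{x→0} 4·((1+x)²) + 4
Direct substitution at x = 0 gives 8.

Final answer: 8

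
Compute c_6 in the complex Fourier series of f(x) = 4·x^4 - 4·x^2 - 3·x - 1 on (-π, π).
Compute the real Fourier coefficients first: a_6 = -16/27 + 8·π^2/9, b_6 = 1.
Then c_6 = (a_6 − i·b_6)/2 = -8/27 + 4·π^2/9 - i/2.

Final answer: -8/27 + 4·π^2/9 - i/2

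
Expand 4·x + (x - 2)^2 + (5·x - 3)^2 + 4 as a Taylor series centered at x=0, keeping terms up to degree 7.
26·x^2 - 30·x + 17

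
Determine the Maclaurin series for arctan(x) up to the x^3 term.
-x^3/3 + x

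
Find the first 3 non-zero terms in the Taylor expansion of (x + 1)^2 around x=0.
x^2 + 2·x + 1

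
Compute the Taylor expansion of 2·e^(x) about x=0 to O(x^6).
x^5/60 + x^4/12 + x^3/3 + x^2 + 2·x + 2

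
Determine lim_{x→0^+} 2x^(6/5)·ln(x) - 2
The product is a 0·∞ indeterminate form at x → 0⁺.
Rewrite the product as 2·ln(x) / x^(-6/5) and apply L'Hôpital, or use the standard hierarchy x^(-6/5) ≫ |ln x| as x → 0⁺.
The indeterminate product → 0, so the limit = -2.

Final answer: -2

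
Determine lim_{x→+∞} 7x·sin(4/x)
As x → +∞: let u = 4/x → 0⁺; then 7·x·sin(4/x) = 7·4·sin(u)/u → 7·4·1 = 28.
Limit = 28.

Final answer: 28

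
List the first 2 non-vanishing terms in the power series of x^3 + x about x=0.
x^3 + x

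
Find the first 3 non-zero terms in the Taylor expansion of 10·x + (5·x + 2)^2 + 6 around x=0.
25·x^2 + 30·x + 10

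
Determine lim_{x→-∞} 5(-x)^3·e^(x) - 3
The product is a 0·∞ indeterminate form at x → -∞.
Rewrite the product as 5(-x)^3 / e^(-x) (an ∞/∞ form) and apply L'Hôpital, or use the standard hierarchy e^(|x|) ≫ |(-x)^3| as x → -∞.
The indeterminate product → 0, so the limit = -3.

Final answer: -3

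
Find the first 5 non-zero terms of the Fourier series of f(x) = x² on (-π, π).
-4·cos(x) + cos(2·x) - 4·cos(3·x)/9 + cos(4·x)/4 + π^2/3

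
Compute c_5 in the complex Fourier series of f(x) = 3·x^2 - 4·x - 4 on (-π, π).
Compute the real Fourier coefficients first: a_5 = -12/25, b_5 = -8/5.
Then c_5 = (a_5 − i·b_5)/2 = -6/25 + 4·i/5.

Final answer: -6/25 + 4·i/5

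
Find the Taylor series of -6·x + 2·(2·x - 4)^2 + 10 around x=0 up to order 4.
8·x^2 - 38·x + 42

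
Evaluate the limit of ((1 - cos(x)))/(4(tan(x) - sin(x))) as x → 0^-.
Both numerator and denominator → 0 as x → 0^-; this is a 0/0 indeterminate form.
Expand each to leading order near x = 0: numerator ~ x^2/2, denominator ~ 2·x^3.
The limit of the ratio is -∞.

Final answer: -∞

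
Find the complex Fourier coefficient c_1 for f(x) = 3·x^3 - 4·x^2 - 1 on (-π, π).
Compute the real Fourier coefficients first: a_1 = 16, b_1 = -36 + 6·π^2.
Then c_1 = (a_1 − i·b_1)/2 = 8 - 3·i·π^2 + 18·i.

Final answer: 8 - 3·i·π^2 + 18·i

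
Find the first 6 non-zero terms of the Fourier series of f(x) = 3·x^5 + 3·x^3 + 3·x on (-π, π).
(-114·π^2 + 6·π^4 + 690)·sin(x) + (-3·π^4 - 21 + 12·π^2)·sin(2·x) + (-22·π^2/9 + 98/27 + 2·π^4)·sin(3·x) + (-3·π^4/2 - 105/64 + 3·π^2/8)·sin(4·x) + (714/625 + 6·π^2/25 + 6·π^4/5)·sin(5·x) + (-π^4 - 4·π^2/9 - 25/27)·sin(6·x)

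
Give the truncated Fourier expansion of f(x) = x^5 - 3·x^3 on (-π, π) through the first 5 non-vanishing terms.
(-46·π^2 + 2·π^4 + 276)·sin(x) + (-π^4 - 12 + 8·π^2)·sin(2·x) + (-94·π^2/27 + 188/81 + 2·π^4/3)·sin(3·x) + (-π^4/2 - 51/64 + 17·π^2/8)·sin(4·x) + (-38·π^2/25 + 228/625 + 2·π^4/5)·sin(5·x)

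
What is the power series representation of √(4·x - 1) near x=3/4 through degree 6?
√(2) + √(2)·(x - 3/4) - √(2)·(x - 3/4)^2/2 + √(2)·(x - 3/4)^3/2 - 5·√(2)·(x - 3/4)^4/8 + 7·√(2)·(x - 3/4)^5/8 - 21·√(2)·(x - 3/4)^6/16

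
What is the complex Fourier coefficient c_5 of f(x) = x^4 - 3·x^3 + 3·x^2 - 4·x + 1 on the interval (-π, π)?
Compute the real Fourier coefficients first: a_5 = -8·π^2/25 - 252/625, b_5 = -6·π^2/5 - 164/125.
Then c_5 = (a_5 − i·b_5)/2 = -4·π^2/25 - 126/625 + 82·i/125 + 3·i·π^2/5.

Final answer: -4·π^2/25 - 126/625 + 82·i/125 + 3·i·π^2/5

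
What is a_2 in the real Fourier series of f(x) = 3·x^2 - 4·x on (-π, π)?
a_2 = (1/π) ∫_{-π}^{π} f(x)·cos(2x) dx.
Evaluate the integral (use parity and integration by parts as needed): a_2 = 3.

Final answer: 3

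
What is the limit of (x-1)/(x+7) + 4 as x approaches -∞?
Evaluate the dominant behaviour as x → -∞; each term tends to a finite value or vanishes.
Limit = 5.

Final answer: 5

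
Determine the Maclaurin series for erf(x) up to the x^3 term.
-2·x^3/(3·√(π)) + 2·x/√(π)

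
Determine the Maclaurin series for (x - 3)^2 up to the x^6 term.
x^2 - 6·x + 9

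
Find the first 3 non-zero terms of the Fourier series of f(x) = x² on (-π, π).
-4·cos(x) + cos(2·x) + π^2/3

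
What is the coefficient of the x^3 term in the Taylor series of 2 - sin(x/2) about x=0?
Expand to order 3: 2 - sin(x/2) = x^3/48 - x/2 + 2 + O(x^4).
The coefficient of x^3 is 1/48.

Final answer: 1/48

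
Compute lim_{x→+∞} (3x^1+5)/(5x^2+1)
This is an ∞/∞ indeterminate form as x → +∞.
Divide numerator and denominator by x^2 and let the lower-order terms vanish; the numerator's degree 1 is below the denominator's degree 2, so the quotient → 0.
Limit = 0.

Final answer: 0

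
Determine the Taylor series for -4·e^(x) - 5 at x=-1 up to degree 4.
(-5·e - 4)·e^(-1) - 4·e^(-1)·(x + 1) - 2·e^(-1)·(x + 1)^2 - 2·e^(-1)·(x + 1)^3/3 - e^(-1)·(x + 1)^4/6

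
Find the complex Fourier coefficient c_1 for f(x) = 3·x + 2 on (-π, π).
Compute the real Fourier coefficients first: a_1 = 0, b_1 = 6.
Then c_1 = (a_1 − i·b_1)/2 = -3·i.

Final answer: -3·i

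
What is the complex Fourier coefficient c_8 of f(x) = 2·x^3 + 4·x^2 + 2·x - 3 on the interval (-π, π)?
Compute the real Fourier coefficients first: a_8 = 1/4, b_8 = -π^2/2 - 29/64.
Then c_8 = (a_8 − i·b_8)/2 = 1/8 + 29·i/128 + i·π^2/4.

Final answer: 1/8 + 29·i/128 + i·π^2/4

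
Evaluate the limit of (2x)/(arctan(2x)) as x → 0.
Both numerator and denominator → 0 as x → 0; this is a 0/0 indeterminate form.
Expand each to leading order near x = 0: numerator ~ 2·x, denominator ~ 2·x.
The limit of the ratio is 1.

Final answer: 1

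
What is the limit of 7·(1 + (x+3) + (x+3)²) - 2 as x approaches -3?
Direct substitution at x = -3 gives 5.

Final answer: 5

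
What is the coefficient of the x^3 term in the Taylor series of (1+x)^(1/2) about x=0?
Expand to order 3: (1+x)^(1/2) = x^3/16 - x^2/8 + x/2 + 1 + O(x^4).
The coefficient of x^3 is 1/16.

Final answer: 1/16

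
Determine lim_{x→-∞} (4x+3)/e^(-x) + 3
The quotient is an ∞/∞ indeterminate form as x → -∞.
Compare growth rates of the dominant terms (exponentials ≫ polynomials ≫ logarithms), or apply L'Hôpital's rule; the quotient → 0.
Adding the constant: 0 + 3 = 3. Limit = 3.

Final answer: 3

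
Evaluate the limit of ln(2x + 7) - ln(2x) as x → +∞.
This is an ∞ − ∞ indeterminate form.
Combine the logarithms: ln(2x+7) − ln(2x) = ln((2x+7)/(2x)) = ln(1 + 7/(2x)) → ln(1) = 0.
Limit = 0.

Final answer: 0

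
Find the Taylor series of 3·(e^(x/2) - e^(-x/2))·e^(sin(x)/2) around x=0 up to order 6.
-x^6/40 - x^5/10 - x^4/8 + x^3/2 + 3·x^2/2 + 3·x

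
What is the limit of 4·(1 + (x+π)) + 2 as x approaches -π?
Direct substitution at x = -π gives 6.

Final answer: 6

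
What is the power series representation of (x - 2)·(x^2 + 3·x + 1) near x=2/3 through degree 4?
-124/27 - 7·(x - 2/3)/3 + 3·(x - 2/3)^2 + (x - 2/3)^3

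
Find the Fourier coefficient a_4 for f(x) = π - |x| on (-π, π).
a_4 = (1/π) ∫_{-π}^{π} f(x)·cos(4x) dx.
Evaluate the integral (use parity and integration by parts as needed): a_4 = 0.

Final answer: 0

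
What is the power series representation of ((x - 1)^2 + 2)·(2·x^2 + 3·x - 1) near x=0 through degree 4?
2·x^4 - x^3 - x^2 + 11·x - 3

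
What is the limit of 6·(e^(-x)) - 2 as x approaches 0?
Direct substitution at x = 0 gives 4.

Final answer: 4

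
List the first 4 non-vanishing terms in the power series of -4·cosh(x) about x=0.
-x^6/180 - x^4/6 - 2·x^2 - 4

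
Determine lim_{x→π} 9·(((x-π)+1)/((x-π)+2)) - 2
Direct substitution at x = π gives 5/2.

Final answer: 5/2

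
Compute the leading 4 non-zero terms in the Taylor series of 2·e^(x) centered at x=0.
x^3/3 + x^2 + 2·x + 2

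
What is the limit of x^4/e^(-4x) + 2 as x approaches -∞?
The quotient is an ∞/∞ indeterminate form as x → -∞.
Compare growth rates of the dominant terms (exponentials ≫ polynomials ≫ logarithms), or apply L'Hôpital's rule; the quotient → 0.
Adding the constant: 0 + 2 = 2. Limit = 2.

Final answer: 2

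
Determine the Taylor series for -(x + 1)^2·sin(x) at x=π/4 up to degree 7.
-√(2)·π/4 - √(2)/2 - √(2)·π^2/32 + (-√(2)·π/2 - 3·√(2)/2 - √(2)·π^2/32)·(x - π/4) + (-5·√(2)/4 - √(2)·π/8 + √(2)·π^2/64)·(x - π/4)^2 + (√(2)·π^2/192 + √(2)/12 + √(2)·π/6)·(x - π/4)^3 + (-√(2)·π^2/768 + √(2)·π/32 + 19·√(2)/48)·(x - π/4)^4 + (-√(2)·π/80 - √(2)·π^2/3840 + 3·√(2)/80)·(x - π/4)^5 + (-41·√(2)/1440 - √(2)·π/576 + √(2)·π^2/23040)·(x - π/4)^6 + (-3·√(2)/1120 + √(2)·π^2/161280 + √(2)·π/2520)·(x - π/4)^7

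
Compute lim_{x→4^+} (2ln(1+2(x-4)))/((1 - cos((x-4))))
Both numerator and denominator → 0 as x → 4^+; this is a 0/0 indeterminate form.
Expand each to leading order near x = 4: numerator ~ 4·(x - 4), denominator ~ (x - 4)^2/2.
The limit of the ratio is ∞.

Final answer: ∞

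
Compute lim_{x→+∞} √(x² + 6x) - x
This is an ∞ − ∞ indeterminate form.
Multiply and divide by the conjugate √(x²+6x) + x; the x² terms cancel, leaving (6x)/(√(x²+6x)+x) → 6/2 = 3.
Limit = 3.

Final answer: 3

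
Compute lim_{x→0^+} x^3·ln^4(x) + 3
The product is a 0·∞ indeterminate form at x → 0⁺.
Rewrite the product as ln^4(x) / x^(-3) and apply L'Hôpital, or use the standard hierarchy x^(-3) ≫ |ln x|^4 as x → 0⁺.
The indeterminate product → 0, so the limit = 3.

Final answer: 3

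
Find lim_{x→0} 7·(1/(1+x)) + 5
Direct substitution at x = 0 gives 12.

Final answer: 12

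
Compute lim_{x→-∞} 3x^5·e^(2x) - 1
The product is a 0·∞ indeterminate form at x → -∞.
Rewrite the product as 3x^5 / e^(-2x) (an ∞/∞ form) and apply L'Hôpital, or use the standard hierarchy e^(2|x|) ≫ |x^5| as x → -∞.
The indeterminate product → 0, so the limit = -1.

Final answer: -1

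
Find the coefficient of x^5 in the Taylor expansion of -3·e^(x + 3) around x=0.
Expand to order 5: -3·e^(x + 3) = -x^5·e^(3)/40 - x^4·e^(3)/8 - x^3·e^(3)/2 - 3·x^2·e^(3)/2 - 3·x·e^(3) - 3·e^(3) + O(x^6).
The coefficient of x^5 is -e^(3)/40.

Final answer: -e^(3)/40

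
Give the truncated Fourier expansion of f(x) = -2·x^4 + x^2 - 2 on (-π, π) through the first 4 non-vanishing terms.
(-100 + 16·π^2)·cos(x) + (7 - 4·π^2)·cos(2·x) + (-44/27 + 16·π^2/9)·cos(3·x) - 2·π^4/5 - 2 + π^2/3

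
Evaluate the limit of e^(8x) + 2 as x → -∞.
Evaluate the dominant behaviour as x → -∞; each term tends to a finite value or vanishes.
Limit = 2.

Final answer: 2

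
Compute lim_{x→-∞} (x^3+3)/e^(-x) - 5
The quotient is an ∞/∞ indeterminate form as x → -∞.
Compare growth rates of the dominant terms (exponentials ≫ polynomials ≫ logarithms), or apply L'Hôpital's rule; the quotient → 0.
Adding the constant: 0 - 5 = -5. Limit = -5.

Final answer: -5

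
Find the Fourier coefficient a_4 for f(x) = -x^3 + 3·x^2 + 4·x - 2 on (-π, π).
a_4 = (1/π) ∫_{-π}^{π} f(x)·cos(4x) dx.
Evaluate the integral (use parity and integration by parts as needed): a_4 = 3/4.

Final answer: 3/4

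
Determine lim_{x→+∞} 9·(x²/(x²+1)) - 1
Evaluate the dominant behaviour as x → +∞; each term tends to a finite value or vanishes.
Limit = 8.

Final answer: 8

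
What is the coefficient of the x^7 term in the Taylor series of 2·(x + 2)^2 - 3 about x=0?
Expand to order 7: 2·(x + 2)^2 - 3 = 2·x^2 + 8·x + 5 + O(x^8).
The coefficient of x^7 is 0.

Final answer: 0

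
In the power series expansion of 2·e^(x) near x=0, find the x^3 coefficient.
Expand to order 3: 2·e^(x) = x^3/3 + x^2 + 2·x + 2 + O(x^4).
The coefficient of x^3 is 1/3.

Final answer: 1/3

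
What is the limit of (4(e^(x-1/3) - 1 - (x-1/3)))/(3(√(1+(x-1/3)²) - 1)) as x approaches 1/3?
Both numerator and denominator → 0 as x → 1/3; this is a 0/0 indeterminate form.
Expand each to leading order near x = 1/3: numerator ~ 2·(x - 1/3)^2, denominator ~ 3·(x - 1/3)^2/2.
The limit of the ratio is 4/3.

Final answer: 4/3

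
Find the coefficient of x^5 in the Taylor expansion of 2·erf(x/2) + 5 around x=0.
Expand to order 5: 2·erf(x/2) + 5 = x^5/(80·√(π)) - x^3/(6·√(π)) + 2·x/√(π) + 5 + O(x^6).
The coefficient of x^5 is 1/(80·√(π)).

Final answer: 1/(80·√(π))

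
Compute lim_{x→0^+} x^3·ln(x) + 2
The product is a 0·∞ indeterminate form at x → 0⁺.
Rewrite the product as ln(x) / x^(-3) and apply L'Hôpital, or use the standard hierarchy x^(-3) ≫ |ln x| as x → 0⁺.
The indeterminate product → 0, so the limit = 2.

Final answer: 2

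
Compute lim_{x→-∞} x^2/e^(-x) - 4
The quotient is an ∞/∞ indeterminate form as x → -∞.
Compare growth rates of the dominant terms (exponentials ≫ polynomials ≫ logarithms), or apply L'Hôpital's rule; the quotient → 0.
Adding the constant: 0 - 4 = -4. Limit = -4.

Final answer: -4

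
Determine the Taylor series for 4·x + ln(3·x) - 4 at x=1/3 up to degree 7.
-8/3 + 7·(x - 1/3) - 9·(x - 1/3)^2/2 + 9·(x - 1/3)^3 - 81·(x - 1/3)^4/4 + 243·(x - 1/3)^5/5 - 243·(x - 1/3)^6/2 + 2187·(x - 1/3)^7/7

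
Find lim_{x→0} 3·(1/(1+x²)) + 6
Direct substitution at x = 0 gives 9.

Final answer: 9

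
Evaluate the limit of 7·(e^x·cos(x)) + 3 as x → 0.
Direct substitution at x = 0 gives 10.

Final answer: 10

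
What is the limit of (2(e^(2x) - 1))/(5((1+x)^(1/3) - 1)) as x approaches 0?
Both numerator and denominator → 0 as x → 0; this is a 0/0 indeterminate form.
Expand each to leading order near x = 0: numerator ~ 4·x, denominator ~ 5·x/3.
The limit of the ratio is 12/5.

Final answer: 12/5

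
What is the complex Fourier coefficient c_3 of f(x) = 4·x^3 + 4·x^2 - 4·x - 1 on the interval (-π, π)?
Compute the real Fourier coefficients first: a_3 = -16/9, b_3 = -40/9 + 8·π^2/3.
Then c_3 = (a_3 − i·b_3)/2 = -8/9 - 4·i·π^2/3 + 20·i/9.

Final answer: -8/9 - 4·i·π^2/3 + 20·i/9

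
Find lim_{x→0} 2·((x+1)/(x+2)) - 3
Direct substitution at x = 0 gives -2.

Final answer: -2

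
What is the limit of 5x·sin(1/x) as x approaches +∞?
As x → +∞: let u = 1/x → 0⁺; then 5·x·sin(1/x) = 5·1·sin(u)/u → 5·1·1 = 5.
Limit = 5.

Final answer: 5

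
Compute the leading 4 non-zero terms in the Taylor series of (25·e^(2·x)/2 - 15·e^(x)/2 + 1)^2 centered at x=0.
3715·x^3/4 + 2245·x^2/4 + 210·x + 36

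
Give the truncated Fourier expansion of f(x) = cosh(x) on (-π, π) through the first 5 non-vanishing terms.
-cos(x)·sinh(π)/π + 2·cos(2·x)·sinh(π)/(5·π) - cos(3·x)·sinh(π)/(5·π) + 2·cos(4·x)·sinh(π)/(17·π) + sinh(π)/π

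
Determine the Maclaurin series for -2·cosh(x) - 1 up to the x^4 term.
-x^4/12 - x^2 - 3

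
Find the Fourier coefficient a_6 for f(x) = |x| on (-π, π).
a_6 = (1/π) ∫_{-π}^{π} f(x)·cos(6x) dx.
Evaluate the integral (use parity and integration by parts as needed): a_6 = 0.

Final answer: 0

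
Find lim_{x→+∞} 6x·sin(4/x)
As x → +∞: let u = 4/x → 0⁺; then 6·x·sin(4/x) = 6·4·sin(u)/u → 6·4·1 = 24.
Limit = 24.

Final answer: 24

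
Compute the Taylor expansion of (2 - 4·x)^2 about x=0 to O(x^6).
16·x^2 - 16·x + 4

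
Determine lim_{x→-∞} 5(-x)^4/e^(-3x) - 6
The quotient is an ∞/∞ indeterminate form as x → -∞.
Compare growth rates of the dominant terms (exponentials ≫ polynomials ≫ logarithms), or apply L'Hôpital's rule; the quotient → 0.
Adding the constant: 0 - 6 = -6. Limit = -6.

Final answer: -6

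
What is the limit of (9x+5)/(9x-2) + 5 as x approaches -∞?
Evaluate the dominant behaviour as x → -∞; each term tends to a finite value or vanishes.
Limit = 6.

Final answer: 6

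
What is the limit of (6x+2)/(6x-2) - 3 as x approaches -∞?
Evaluate the dominant behaviour as x → -∞; each term tends to a finite value or vanishes.
Limit = -2.

Final answer: -2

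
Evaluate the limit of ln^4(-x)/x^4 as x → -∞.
This is an ∞/∞ indeterminate form as x → -∞.
Compare growth rates of the dominant terms (exponentials ≫ polynomials ≫ logarithms), or apply L'Hôpital's rule; the quotient → 0.
Limit = 0.

Final answer: 0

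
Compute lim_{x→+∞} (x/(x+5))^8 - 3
As x → +∞: x/(x+5) = 1/(1 + 5/x) → 1, and the 8th power of a limit-1 base also → 1; with the additive constant, 1 - 3 = -2.
Limit = -2.

Final answer: -2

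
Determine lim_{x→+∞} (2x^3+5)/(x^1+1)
This is an ∞/∞ indeterminate form as x → +∞.
Divide numerator and denominator by x^3 and let the lower-order terms vanish; the numerator's degree 3 exceeds the denominator's degree 1, so the quotient diverges.
Limit = ∞.

Final answer: ∞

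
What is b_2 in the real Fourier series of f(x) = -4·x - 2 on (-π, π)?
b_2 = (1/π) ∫_{-π}^{π} f(x)·sin(2x) dx.
Evaluate the integral (use parity and integration by parts as needed): b_2 = 4.

Final answer: 4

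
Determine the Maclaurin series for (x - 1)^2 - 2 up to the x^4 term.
x^2 - 2·x - 1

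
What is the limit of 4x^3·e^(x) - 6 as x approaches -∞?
The product is a 0·∞ indeterminate form at x → -∞.
Rewrite the product as 4x^3 / e^(-x) (an ∞/∞ form) and apply L'Hôpital, or use the standard hierarchy e^(|x|) ≫ |x^3| as x → -∞.
The indeterminate product → 0, so the limit = -6.

Final answer: -6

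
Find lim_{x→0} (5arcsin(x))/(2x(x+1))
Both numerator and denominator → 0 as x → 0; this is a 0/0 indeterminate form.
Expand each to leading order near x = 0: numerator ~ 5·x, denominator ~ 2·x.
The limit of the ratio is 5/2.

Final answer: 5/2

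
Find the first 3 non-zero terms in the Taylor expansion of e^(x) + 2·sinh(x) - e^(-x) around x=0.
x^5/30 + 2·x^3/3 + 4·x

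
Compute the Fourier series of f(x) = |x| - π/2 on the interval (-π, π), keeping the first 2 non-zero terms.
-4·cos(x)/π - 4·cos(3·x)/(9·π)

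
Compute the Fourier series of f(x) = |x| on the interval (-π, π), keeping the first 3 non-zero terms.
-4·cos(x)/π - 4·cos(3·x)/(9·π) + π/2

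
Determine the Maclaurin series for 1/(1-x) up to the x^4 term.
x^4 + x^3 + x^2 + x + 1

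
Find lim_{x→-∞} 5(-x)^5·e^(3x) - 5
The product is a 0·∞ indeterminate form at x → -∞.
Rewrite the product as 5(-x)^5 / e^(-3x) (an ∞/∞ form) and apply L'Hôpital, or use the standard hierarchy e^(3|x|) ≫ |(-x)^5| as x → -∞.
The indeterminate product → 0, so the limit = -5.

Final answer: -5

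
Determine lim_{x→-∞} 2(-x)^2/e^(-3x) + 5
The quotient is an ∞/∞ indeterminate form as x → -∞.
Compare growth rates of the dominant terms (exponentials ≫ polynomials ≫ logarithms), or apply L'Hôpital's rule; the quotient → 0.
Adding the constant: 0 + 5 = 5. Limit = 5.

Final answer: 5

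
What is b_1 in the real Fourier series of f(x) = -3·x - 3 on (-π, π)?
b_1 = (1/π) ∫_{-π}^{π} f(x)·sin(1x) dx.
Evaluate the integral (use parity and integration by parts as needed): b_1 = -6.

Final answer: -6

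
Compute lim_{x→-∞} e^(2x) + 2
Evaluate the dominant behaviour as x → -∞; each term tends to a finite value or vanishes.
Limit = 2.

Final answer: 2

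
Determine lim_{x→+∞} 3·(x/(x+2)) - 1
Evaluate the dominant behaviour as x → +∞; each term tends to a finite value or vanishes.
Limit = 2.

Final answer: 2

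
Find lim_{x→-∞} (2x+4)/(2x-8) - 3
Evaluate the dominant behaviour as x → -∞; each term tends to a finite value or vanishes.
Limit = -2.

Final answer: -2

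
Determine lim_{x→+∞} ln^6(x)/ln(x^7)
This is an ∞/∞ indeterminate form as x → +∞.
Write ln(x^7) = 7·ln(x), reducing the quotient to ln^5(x)/7 → ∞.
Limit = ∞.

Final answer: ∞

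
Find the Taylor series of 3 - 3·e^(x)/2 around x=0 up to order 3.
-x^3/4 - 3·x^2/4 - 3·x/2 + 3/2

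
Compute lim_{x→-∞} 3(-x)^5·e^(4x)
This is a 0·∞ indeterminate form at x → -∞.
Rewrite the product as 3(-x)^5 / e^(-4x) (an ∞/∞ form) and apply L'Hôpital, or use the standard hierarchy e^(4|x|) ≫ |(-x)^5| as x → -∞.
The indeterminate product → 0, so the limit = 0.

Final answer: 0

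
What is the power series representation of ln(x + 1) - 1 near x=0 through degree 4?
-x^4/4 + x^3/3 - x^2/2 + x - 1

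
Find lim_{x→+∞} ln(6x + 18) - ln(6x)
This is an ∞ − ∞ indeterminate form.
Combine the logarithms: ln(6x+18) − ln(6x) = ln((6x+18)/(6x)) = ln(1 + 18/(6x)) → ln(1) = 0.
Limit = 0.

Final answer: 0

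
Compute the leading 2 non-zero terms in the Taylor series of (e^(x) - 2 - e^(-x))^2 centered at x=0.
4 - 8·x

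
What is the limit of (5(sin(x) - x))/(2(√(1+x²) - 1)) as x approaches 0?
Both numerator and denominator → 0 as x → 0; this is a 0/0 indeterminate form.
Expand each to leading order near x = 0: numerator ~ -5·x^3/6, denominator ~ x^2.
The limit of the ratio is 0.

Final answer: 0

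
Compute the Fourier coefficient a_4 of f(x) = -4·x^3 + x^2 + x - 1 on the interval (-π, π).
a_4 = (1/π) ∫_{-π}^{π} f(x)·cos(4x) dx.
Evaluate the integral (use parity and integration by parts as needed): a_4 = 1/4.

Final answer: 1/4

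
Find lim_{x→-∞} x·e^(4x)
This is a 0·∞ indeterminate form at x → -∞.
Rewrite the product as x / e^(-4x) (an ∞/∞ form) and apply L'Hôpital, or use the standard hierarchy e^(4|x|) ≫ |x| as x → -∞.
The indeterminate product → 0, so the limit = 0.

Final answer: 0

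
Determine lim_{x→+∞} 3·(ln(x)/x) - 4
Evaluate the dominant behaviour as x → +∞; each term tends to a finite value or vanishes.
Limit = -4.

Final answer: -4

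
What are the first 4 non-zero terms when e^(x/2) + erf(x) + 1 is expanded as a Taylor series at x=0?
x^3·(1/48 - 2/(3·√(π))) + x^2/8 + x·(1/2 + 2/√(π)) + 2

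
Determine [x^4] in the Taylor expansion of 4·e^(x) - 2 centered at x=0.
Expand to order 4: 4·e^(x) - 2 = x^4/6 + 2·x^3/3 + 2·x^2 + 4·x + 2 + O(x^5).
The coefficient of x^4 is 1/6.

Final answer: 1/6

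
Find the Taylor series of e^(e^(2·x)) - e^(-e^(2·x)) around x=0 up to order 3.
x^3·(-4·e^(-1)/3 + 20·e/3) + 4·e·x^2 + x·(2·e^(-1) + 2·e) - e^(-1) + e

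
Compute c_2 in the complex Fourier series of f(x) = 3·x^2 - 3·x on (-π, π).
Compute the real Fourier coefficients first: a_2 = 3, b_2 = 3.
Then c_2 = (a_2 − i·b_2)/2 = 3/2 - 3·i/2.

Final answer: 3/2 - 3·i/2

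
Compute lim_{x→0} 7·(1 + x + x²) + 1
Direct substitution at x = 0 gives 8.

Final answer: 8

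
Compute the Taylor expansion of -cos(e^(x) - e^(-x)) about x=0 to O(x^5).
2·x^2 - 1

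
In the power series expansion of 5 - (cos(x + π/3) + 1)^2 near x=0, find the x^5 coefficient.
Expand to order 5: 5 - (cos(x + π/3) + 1)^2 = 3·√(3)·x^5/40 + x^4/8 - √(3)·x^3/2 + 3·√(3)·x/2 + 11/4 + O(x^6).
The coefficient of x^5 is 3·√(3)/40.

Final answer: 3·√(3)/40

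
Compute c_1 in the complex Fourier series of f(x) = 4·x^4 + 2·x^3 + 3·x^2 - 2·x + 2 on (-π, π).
Compute the real Fourier coefficients first: a_1 = 180 - 32·π^2, b_1 = -28 + 4·π^2.
Then c_1 = (a_1 − i·b_1)/2 = -16·π^2 + 90 - 2·i·π^2 + 14·i.

Final answer: -16·π^2 + 90 - 2·i·π^2 + 14·i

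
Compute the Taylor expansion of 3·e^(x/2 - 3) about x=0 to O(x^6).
x^5·e^(-3)/1280 + x^4·e^(-3)/128 + x^3·e^(-3)/16 + 3·x^2·e^(-3)/8 + 3·x·e^(-3)/2 + 3·e^(-3)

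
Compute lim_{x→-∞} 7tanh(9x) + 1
Evaluate the dominant behaviour as x → -∞; each term tends to a finite value or vanishes.
Limit = -6.

Final answer: -6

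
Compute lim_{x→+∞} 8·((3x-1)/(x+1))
Evaluate the dominant behaviour as x → +∞; each term tends to a finite value or vanishes.
Limit = 24.

Final answer: 24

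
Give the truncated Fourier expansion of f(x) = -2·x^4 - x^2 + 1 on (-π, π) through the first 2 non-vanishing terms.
(-92 + 16·π^2)·cos(x) - 2·π^4/5 - π^2/3 + 1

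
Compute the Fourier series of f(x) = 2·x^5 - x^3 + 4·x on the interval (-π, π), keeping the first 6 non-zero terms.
(-82·π^2 + 4·π^4 + 500)·sin(x) + (-2·π^4 - 41/2 + 11·π^2)·sin(2·x) + (-98·π^2/27 + 412/81 + 4·π^4/3)·sin(3·x) + (-π^4 - 85/32 + 7·π^2/4)·sin(4·x) + (-26·π^2/25 + 1156/625 + 4·π^4/5)·sin(5·x) + (-2·π^4/3 - 235/162 + 19·π^2/27)·sin(6·x)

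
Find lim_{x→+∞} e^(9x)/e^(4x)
This is an ∞/∞ indeterminate form as x → +∞.
Rewrite e^(9x)/e^(4x) = e^((9−4)x) = e^(5x); the exponent coefficient is 5 > 0 so e^(5x) → ∞.
Limit = ∞.

Final answer: ∞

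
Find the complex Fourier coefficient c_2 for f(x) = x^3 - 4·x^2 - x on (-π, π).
Compute the real Fourier coefficients first: a_2 = -4, b_2 = 5/2 - π^2.
Then c_2 = (a_2 − i·b_2)/2 = -2 - 5·i/4 + i·π^2/2.

Final answer: -2 - 5·i/4 + i·π^2/2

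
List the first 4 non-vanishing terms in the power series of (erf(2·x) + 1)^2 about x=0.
-32·x^3/(3·√(π)) + 16·x^2/π + 8·x/√(π) + 1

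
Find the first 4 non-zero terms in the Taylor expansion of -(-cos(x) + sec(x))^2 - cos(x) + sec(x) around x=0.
-167·x^8/1008 - 89·x^6/360 - 5·x^4/6 + x^2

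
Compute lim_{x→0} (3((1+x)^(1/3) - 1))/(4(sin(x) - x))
Both numerator and denominator → 0 as x → 0; this is a 0/0 indeterminate form.
Expand each to leading order near x = 0: numerator ~ x, denominator ~ -2·x^3/3.
The limit of the ratio is -∞.

Final answer: -∞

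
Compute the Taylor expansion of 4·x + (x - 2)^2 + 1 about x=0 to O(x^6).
x^2 + 5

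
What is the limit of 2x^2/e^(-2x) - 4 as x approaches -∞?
The quotient is an ∞/∞ indeterminate form as x → -∞.
Compare growth rates of the dominant terms (exponentials ≫ polynomials ≫ logarithms), or apply L'Hôpital's rule; the quotient → 0.
Adding the constant: 0 - 4 = -4. Limit = -4.

Final answer: -4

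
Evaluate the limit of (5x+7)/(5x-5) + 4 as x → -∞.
Evaluate the dominant behaviour as x → -∞; each term tends to a finite value or vanishes.
Limit = 5.

Final answer: 5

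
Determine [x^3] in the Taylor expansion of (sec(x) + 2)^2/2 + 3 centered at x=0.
Expand to order 3: (sec(x) + 2)^2/2 + 3 = 3·x^2/2 + 15/2 + O(x^4).
The coefficient of x^3 is 0.

Final answer: 0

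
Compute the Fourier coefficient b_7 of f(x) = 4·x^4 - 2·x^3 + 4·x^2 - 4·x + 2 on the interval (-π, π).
b_7 = (1/π) ∫_{-π}^{π} f(x)·sin(7x) dx.
Evaluate the integral (use parity and integration by parts as needed): b_7 = -4·π^2/7 - 368/343.

Final answer: -4·π^2/7 - 368/343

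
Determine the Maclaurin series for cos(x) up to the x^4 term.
x^4/24 - x^2/2 + 1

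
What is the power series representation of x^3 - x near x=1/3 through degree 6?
-8/27 - 2·(x - 1/3)/3 + (x - 1/3)^2 + (x - 1/3)^3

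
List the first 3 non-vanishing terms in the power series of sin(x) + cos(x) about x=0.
-x^2/2 + x + 1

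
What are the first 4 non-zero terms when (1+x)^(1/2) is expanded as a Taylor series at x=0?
x^3/16 - x^2/8 + x/2 + 1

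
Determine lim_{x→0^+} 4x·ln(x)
This is a 0·∞ indeterminate form at x → 0⁺.
Rewrite the product as 4·ln(x) / x^(-1) and apply L'Hôpital, or use the standard hierarchy x^(-1) ≫ |ln x| as x → 0⁺.
The indeterminate product → 0, so the limit = 0.

Final answer: 0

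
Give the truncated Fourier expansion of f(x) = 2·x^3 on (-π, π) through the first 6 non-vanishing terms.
(-24 + 4·π^2)·sin(x) + (3 - 2·π^2)·sin(2·x) + (-8/9 + 4·π^2/3)·sin(3·x) + (3/8 - π^2)·sin(4·x) + (-24/125 + 4·π^2/5)·sin(5·x) + (1/9 - 2·π^2/3)·sin(6·x)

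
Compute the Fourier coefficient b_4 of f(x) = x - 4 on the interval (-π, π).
b_4 = (1/π) ∫_{-π}^{π} f(x)·sin(4x) dx.
Evaluate the integral (use parity and integration by parts as needed): b_4 = -1/2.

Final answer: -1/2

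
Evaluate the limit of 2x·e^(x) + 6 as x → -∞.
The product is a 0·∞ indeterminate form at x → -∞.
Rewrite the product as 2x / e^(-x) (an ∞/∞ form) and apply L'Hôpital, or use the standard hierarchy e^(|x|) ≫ |x| as x → -∞.
The indeterminate product → 0, so the limit = 6.

Final answer: 6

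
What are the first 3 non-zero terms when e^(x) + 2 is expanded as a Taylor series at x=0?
x^2/2 + x + 3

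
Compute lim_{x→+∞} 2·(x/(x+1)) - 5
Evaluate the dominant behaviour as x → +∞; each term tends to a finite value or vanishes.
Limit = -3.

Final answer: -3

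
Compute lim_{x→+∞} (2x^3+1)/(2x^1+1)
This is an ∞/∞ indeterminate form as x → +∞.
Divide numerator and denominator by x^3 and let the lower-order terms vanish; the numerator's degree 3 exceeds the denominator's degree 1, so the quotient diverges.
Limit = ∞.

Final answer: ∞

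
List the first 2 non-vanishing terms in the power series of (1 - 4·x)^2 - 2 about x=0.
-8·x - 1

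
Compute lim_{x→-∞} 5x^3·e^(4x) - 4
The product is a 0·∞ indeterminate form at x → -∞.
Rewrite the product as 5x^3 / e^(-4x) (an ∞/∞ form) and apply L'Hôpital, or use the standard hierarchy e^(4|x|) ≫ |x^3| as x → -∞.
The indeterminate product → 0, so the limit = -4.

Final answer: -4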